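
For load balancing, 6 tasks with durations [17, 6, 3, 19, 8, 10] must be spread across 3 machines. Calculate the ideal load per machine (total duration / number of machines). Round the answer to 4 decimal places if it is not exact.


Total processing time = 17 + 6 + 3 + 19 + 8 + 10 = 63
Number of machines = 3
Ideal balanced load = 63 / 3 = 21.0

21.0


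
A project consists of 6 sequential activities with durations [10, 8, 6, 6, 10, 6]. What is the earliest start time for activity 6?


Activity 6 starts after activities 1 through 5 complete.
Predecessor durations: [10, 8, 6, 6, 10]
ES = 10 + 8 + 6 + 6 + 10 = 40

40


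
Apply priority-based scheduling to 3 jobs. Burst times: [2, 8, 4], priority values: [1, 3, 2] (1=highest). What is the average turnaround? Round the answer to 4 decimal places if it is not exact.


Sort by priority (ascending = highest first):
Order: [(1, 2), (2, 4), (3, 8)]
Completion times:
  Priority 1, burst=2, C=2
  Priority 2, burst=4, C=6
  Priority 3, burst=8, C=14
Average turnaround = 22/3 = 7.3333

7.3333


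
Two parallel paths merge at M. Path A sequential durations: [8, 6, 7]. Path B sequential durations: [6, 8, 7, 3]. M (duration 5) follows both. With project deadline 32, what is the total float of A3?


Forward pass: ES(A3) = sum of predecessors on chain A = 14
EF = ES + duration = 14 + 7 = 21
Backward pass: LF(M) = deadline = 32; LS(M) = 32 - 5 = 27
LF(A3) = LS(M) - sum(successors on chain A) = 27 - 0 = 27
LS = LF - duration = 27 - 7 = 20
Total float = LS - ES = 20 - 14 = 6

6


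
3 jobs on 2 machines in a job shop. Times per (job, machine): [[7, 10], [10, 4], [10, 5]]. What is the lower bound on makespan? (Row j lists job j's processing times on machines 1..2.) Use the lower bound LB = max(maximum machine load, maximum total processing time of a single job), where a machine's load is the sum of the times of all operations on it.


Machine loads:
  Machine 1: 7 + 10 + 10 = 27
  Machine 2: 10 + 4 + 5 = 19
Max machine load = 27
Job totals:
  Job 1: 17
  Job 2: 14
  Job 3: 15
Max job total = 17
Lower bound = max(27, 17) = 27

27


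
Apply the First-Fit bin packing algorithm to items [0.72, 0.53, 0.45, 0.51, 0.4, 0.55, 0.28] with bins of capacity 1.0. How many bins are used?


Place items sequentially using First-Fit:
  Item 0.72 -> new Bin 1
  Item 0.53 -> new Bin 2
  Item 0.45 -> Bin 2 (now 0.98)
  Item 0.51 -> new Bin 3
  Item 0.4 -> Bin 3 (now 0.91)
  Item 0.55 -> new Bin 4
  Item 0.28 -> Bin 1 (now 1.0)
Total bins used = 4

4


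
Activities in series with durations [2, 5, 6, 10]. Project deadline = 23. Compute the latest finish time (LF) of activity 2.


LF(activity 2) = deadline - sum of successor durations
Successors: activities 3 through 4 with durations [6, 10]
Sum of successor durations = 16
LF = 23 - 16 = 7

7


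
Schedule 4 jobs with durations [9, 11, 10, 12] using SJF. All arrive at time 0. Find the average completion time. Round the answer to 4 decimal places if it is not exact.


SJF order (ascending): [9, 10, 11, 12]
Completion times:
  Job 1: burst=9, C=9
  Job 2: burst=10, C=19
  Job 3: burst=11, C=30
  Job 4: burst=12, C=42
Average completion = 100/4 = 25.0

25.0


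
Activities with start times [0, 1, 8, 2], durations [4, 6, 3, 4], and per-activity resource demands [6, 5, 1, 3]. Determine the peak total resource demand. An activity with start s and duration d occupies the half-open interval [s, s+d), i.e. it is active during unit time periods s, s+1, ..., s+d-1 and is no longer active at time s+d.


Each activity i is active on [start_i, start_i + duration_i).
Compute total resource usage per time slot:
  t=0: active resources = [6], total = 6
  t=1: active resources = [6, 5], total = 11
  t=2: active resources = [6, 5, 3], total = 14
  t=3: active resources = [6, 5, 3], total = 14
  t=4: active resources = [5, 3], total = 8
  t=5: active resources = [5, 3], total = 8
  t=6: active resources = [5], total = 5
  t=7: active resources = [], total = 0
  t=8: active resources = [1], total = 1
  t=9: active resources = [1], total = 1
  t=10: active resources = [1], total = 1
Peak resource demand = 14

14


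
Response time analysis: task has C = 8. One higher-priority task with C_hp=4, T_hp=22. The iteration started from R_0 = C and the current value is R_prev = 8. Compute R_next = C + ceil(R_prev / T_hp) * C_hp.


R_next = C + ceil(R_prev / T_hp) * C_hp
ceil(8 / 22) = ceil(0.3636) = 1
Interference = 1 * 4 = 4
R_next = 8 + 4 = 12

12


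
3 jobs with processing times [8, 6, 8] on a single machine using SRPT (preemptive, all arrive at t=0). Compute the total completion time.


Since all jobs arrive at t=0, SRPT equals SPT ordering.
SPT order: [6, 8, 8]
Completion times:
  Job 1: p=6, C=6
  Job 2: p=8, C=14
  Job 3: p=8, C=22
Total completion time = 6 + 14 + 22 = 42

42


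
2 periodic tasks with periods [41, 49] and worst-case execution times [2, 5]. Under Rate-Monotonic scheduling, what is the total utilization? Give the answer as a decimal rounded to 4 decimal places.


Compute individual utilizations (exact fractions):
  Task 1: C/T = 2/41 (approx. 0.0488)
  Task 2: C/T = 5/49 (approx. 0.102)
Total utilization U = 2/41 + 5/49 = 303/2009
Rounded to 4 decimal places: U = 0.1508
RM (Liu & Layland) bound for 2 tasks = 0.828427; compare with U = 303/2009 (approx. 0.150821)
U <= bound, so schedulable by RM sufficient condition.

0.1508


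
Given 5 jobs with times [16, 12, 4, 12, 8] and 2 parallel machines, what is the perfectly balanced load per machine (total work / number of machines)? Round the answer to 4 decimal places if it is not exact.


Total processing time = 16 + 12 + 4 + 12 + 8 = 52
Number of machines = 2
Ideal balanced load = 52 / 2 = 26.0

26.0


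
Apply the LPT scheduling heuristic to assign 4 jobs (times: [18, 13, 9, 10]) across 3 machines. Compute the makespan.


Sort jobs in decreasing order (LPT): [18, 13, 10, 9]
Assign each job to the least loaded machine:
  Machine 1: jobs [18], load = 18
  Machine 2: jobs [13], load = 13
  Machine 3: jobs [10, 9], load = 19
Makespan = max load = 19

19


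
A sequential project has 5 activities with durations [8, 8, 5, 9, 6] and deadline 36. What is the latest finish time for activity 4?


LF(activity 4) = deadline - sum of successor durations
Successors: activities 5 through 5 with durations [6]
Sum of successor durations = 6
LF = 36 - 6 = 30

30


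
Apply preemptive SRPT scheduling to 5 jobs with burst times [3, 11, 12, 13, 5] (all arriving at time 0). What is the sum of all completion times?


Since all jobs arrive at t=0, SRPT equals SPT ordering.
SPT order: [3, 5, 11, 12, 13]
Completion times:
  Job 1: p=3, C=3
  Job 2: p=5, C=8
  Job 3: p=11, C=19
  Job 4: p=12, C=31
  Job 5: p=13, C=44
Total completion time = 3 + 8 + 19 + 31 + 44 = 105

105


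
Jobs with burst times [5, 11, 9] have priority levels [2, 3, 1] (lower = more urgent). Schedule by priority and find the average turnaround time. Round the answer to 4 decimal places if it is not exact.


Sort by priority (ascending = highest first):
Order: [(1, 9), (2, 5), (3, 11)]
Completion times:
  Priority 1, burst=9, C=9
  Priority 2, burst=5, C=14
  Priority 3, burst=11, C=25
Average turnaround = 48/3 = 16.0

16.0


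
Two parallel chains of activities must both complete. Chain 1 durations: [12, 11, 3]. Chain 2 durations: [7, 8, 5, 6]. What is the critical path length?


Path A total = 12 + 11 + 3 = 26
Path B total = 7 + 8 + 5 + 6 = 26
Critical path = longest path = max(26, 26) = 26

26


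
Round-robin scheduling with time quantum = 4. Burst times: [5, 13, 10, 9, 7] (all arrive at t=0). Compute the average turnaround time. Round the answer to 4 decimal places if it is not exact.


Time quantum = 4
Execution trace:
  J1 runs 4 units, time = 4
  J2 runs 4 units, time = 8
  J3 runs 4 units, time = 12
  J4 runs 4 units, time = 16
  J5 runs 4 units, time = 20
  J1 runs 1 units, time = 21
  J2 runs 4 units, time = 25
  J3 runs 4 units, time = 29
  J4 runs 4 units, time = 33
  J5 runs 3 units, time = 36
  J2 runs 4 units, time = 40
  J3 runs 2 units, time = 42
  J4 runs 1 units, time = 43
  J2 runs 1 units, time = 44
Finish times: [21, 44, 42, 43, 36]
Average turnaround = 186/5 = 37.2

37.2


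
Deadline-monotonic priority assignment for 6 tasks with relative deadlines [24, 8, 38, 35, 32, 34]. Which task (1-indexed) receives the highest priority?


Sort tasks by relative deadline (ascending):
  Task 2: deadline = 8
  Task 1: deadline = 24
  Task 5: deadline = 32
  Task 6: deadline = 34
  Task 4: deadline = 35
  Task 3: deadline = 38
Priority order (highest first): [2, 1, 5, 6, 4, 3]
Highest priority task = 2

2


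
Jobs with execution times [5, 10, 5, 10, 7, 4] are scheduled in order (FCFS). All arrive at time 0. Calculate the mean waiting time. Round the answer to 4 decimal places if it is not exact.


FCFS order (as given): [5, 10, 5, 10, 7, 4]
Waiting times:
  Job 1: wait = 0
  Job 2: wait = 5
  Job 3: wait = 15
  Job 4: wait = 20
  Job 5: wait = 30
  Job 6: wait = 37
Sum of waiting times = 107
Average waiting time = 107/6 = 17.8333

17.8333


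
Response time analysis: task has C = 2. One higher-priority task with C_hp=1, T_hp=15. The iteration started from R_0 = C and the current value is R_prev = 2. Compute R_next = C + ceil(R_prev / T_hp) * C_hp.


R_next = C + ceil(R_prev / T_hp) * C_hp
ceil(2 / 15) = ceil(0.1333) = 1
Interference = 1 * 1 = 1
R_next = 2 + 1 = 3

3


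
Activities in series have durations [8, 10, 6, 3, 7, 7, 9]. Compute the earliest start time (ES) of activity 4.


Activity 4 starts after activities 1 through 3 complete.
Predecessor durations: [8, 10, 6]
ES = 8 + 10 + 6 = 24

24


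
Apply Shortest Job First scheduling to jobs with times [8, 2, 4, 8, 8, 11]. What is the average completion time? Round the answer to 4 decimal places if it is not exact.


SJF order (ascending): [2, 4, 8, 8, 8, 11]
Completion times:
  Job 1: burst=2, C=2
  Job 2: burst=4, C=6
  Job 3: burst=8, C=14
  Job 4: burst=8, C=22
  Job 5: burst=8, C=30
  Job 6: burst=11, C=41
Average completion = 115/6 = 19.1667

19.1667


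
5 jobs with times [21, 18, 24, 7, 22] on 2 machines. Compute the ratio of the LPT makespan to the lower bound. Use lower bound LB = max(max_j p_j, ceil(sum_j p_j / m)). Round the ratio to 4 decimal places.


LPT order: [24, 22, 21, 18, 7]
Machine loads after assignment: [49, 43]
LPT makespan = 49
Lower bound = max(max_job, ceil(total/2)) = max(24, 46) = 46
Ratio = 49 / 46 = 1.0652

1.0652


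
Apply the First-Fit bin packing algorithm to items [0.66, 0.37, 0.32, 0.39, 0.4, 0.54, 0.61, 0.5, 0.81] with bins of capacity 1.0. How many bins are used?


Place items sequentially using First-Fit:
  Item 0.66 -> new Bin 1
  Item 0.37 -> new Bin 2
  Item 0.32 -> Bin 1 (now 0.98)
  Item 0.39 -> Bin 2 (now 0.76)
  Item 0.4 -> new Bin 3
  Item 0.54 -> Bin 3 (now 0.94)
  Item 0.61 -> new Bin 4
  Item 0.5 -> new Bin 5
  Item 0.81 -> new Bin 6
Total bins used = 6

6


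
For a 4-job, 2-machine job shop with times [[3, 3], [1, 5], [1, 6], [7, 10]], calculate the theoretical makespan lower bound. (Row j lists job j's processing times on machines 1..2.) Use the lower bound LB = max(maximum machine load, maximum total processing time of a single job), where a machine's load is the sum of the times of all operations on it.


Machine loads:
  Machine 1: 3 + 1 + 1 + 7 = 12
  Machine 2: 3 + 5 + 6 + 10 = 24
Max machine load = 24
Job totals:
  Job 1: 6
  Job 2: 6
  Job 3: 7
  Job 4: 17
Max job total = 17
Lower bound = max(24, 17) = 24

24


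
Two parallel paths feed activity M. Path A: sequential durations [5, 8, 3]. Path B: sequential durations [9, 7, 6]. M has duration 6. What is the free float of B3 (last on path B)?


ES(B3) = sum of predecessors on chain B = 16
EF(B3) = ES + duration = 16 + 6 = 22
Successor of B3 is M. ES(M) = max(sum(A), sum(B)) = max(16, 22) = 22
Free float = ES(successor) - EF(current) = 22 - 22 = 0

0


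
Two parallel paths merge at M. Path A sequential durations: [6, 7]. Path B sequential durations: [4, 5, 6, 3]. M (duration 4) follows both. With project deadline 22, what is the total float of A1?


Forward pass: ES(A1) = sum of predecessors on chain A = 0
EF = ES + duration = 0 + 6 = 6
Backward pass: LF(M) = deadline = 22; LS(M) = 22 - 4 = 18
LF(A1) = LS(M) - sum(successors on chain A) = 18 - 7 = 11
LS = LF - duration = 11 - 6 = 5
Total float = LS - ES = 5 - 0 = 5

5


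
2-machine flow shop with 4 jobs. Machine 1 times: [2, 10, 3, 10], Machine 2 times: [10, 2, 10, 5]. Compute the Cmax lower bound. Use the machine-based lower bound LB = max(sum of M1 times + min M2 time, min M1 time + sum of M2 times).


LB1 = sum(M1 times) + min(M2 times) = 25 + 2 = 27
LB2 = min(M1 times) + sum(M2 times) = 2 + 27 = 29
Lower bound = max(LB1, LB2) = max(27, 29) = 29

29


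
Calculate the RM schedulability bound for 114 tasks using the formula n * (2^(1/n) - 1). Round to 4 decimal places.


Compute 2^(1/114) = 1.0060987606
Subtract 1: 1.0060987606 - 1 = 0.0060987606
Multiply by n: 114 * 0.0060987606 = 0.6952587084
Round to 4 dp: 0.6953

0.6953


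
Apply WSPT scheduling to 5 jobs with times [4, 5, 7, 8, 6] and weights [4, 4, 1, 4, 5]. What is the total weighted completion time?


Compute p/w ratios and sort ascending (WSPT): [(4, 4), (6, 5), (5, 4), (8, 4), (7, 1)]
Compute weighted completion times:
  Job (p=4,w=4): C=4, w*C=4*4=16
  Job (p=6,w=5): C=10, w*C=5*10=50
  Job (p=5,w=4): C=15, w*C=4*15=60
  Job (p=8,w=4): C=23, w*C=4*23=92
  Job (p=7,w=1): C=30, w*C=1*30=30
Total weighted completion time = 248

248


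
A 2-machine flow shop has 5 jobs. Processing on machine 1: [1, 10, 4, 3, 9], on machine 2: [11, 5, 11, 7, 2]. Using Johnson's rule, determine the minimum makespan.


Apply Johnson's rule:
  Group 1 (a <= b): [(1, 1, 11), (4, 3, 7), (3, 4, 11)]
  Group 2 (a > b): [(2, 10, 5), (5, 9, 2)]
Optimal job order: [1, 4, 3, 2, 5]
Schedule:
  Job 1: M1 done at 1, M2 done at 12
  Job 4: M1 done at 4, M2 done at 19
  Job 3: M1 done at 8, M2 done at 30
  Job 2: M1 done at 18, M2 done at 35
  Job 5: M1 done at 27, M2 done at 37
Makespan = 37

37


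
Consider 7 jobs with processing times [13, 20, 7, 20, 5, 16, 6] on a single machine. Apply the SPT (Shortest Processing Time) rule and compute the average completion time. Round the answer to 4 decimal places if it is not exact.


Sort jobs by processing time (SPT order): [5, 6, 7, 13, 16, 20, 20]
Compute completion times sequentially:
  Job 1: processing = 5, completes at 5
  Job 2: processing = 6, completes at 11
  Job 3: processing = 7, completes at 18
  Job 4: processing = 13, completes at 31
  Job 5: processing = 16, completes at 47
  Job 6: processing = 20, completes at 67
  Job 7: processing = 20, completes at 87
Sum of completion times = 266
Average completion time = 266/7 = 38.0

38.0


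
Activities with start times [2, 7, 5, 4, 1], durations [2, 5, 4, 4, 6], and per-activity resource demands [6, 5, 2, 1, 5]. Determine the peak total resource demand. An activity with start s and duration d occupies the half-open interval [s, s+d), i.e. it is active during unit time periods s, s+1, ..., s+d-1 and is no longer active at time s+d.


Each activity i is active on [start_i, start_i + duration_i).
Compute total resource usage per time slot:
  t=0: active resources = [], total = 0
  t=1: active resources = [5], total = 5
  t=2: active resources = [6, 5], total = 11
  t=3: active resources = [6, 5], total = 11
  t=4: active resources = [1, 5], total = 6
  t=5: active resources = [2, 1, 5], total = 8
  t=6: active resources = [2, 1, 5], total = 8
  t=7: active resources = [5, 2, 1], total = 8
  t=8: active resources = [5, 2], total = 7
  t=9: active resources = [5], total = 5
  t=10: active resources = [5], total = 5
  t=11: active resources = [5], total = 5
Peak resource demand = 11

11


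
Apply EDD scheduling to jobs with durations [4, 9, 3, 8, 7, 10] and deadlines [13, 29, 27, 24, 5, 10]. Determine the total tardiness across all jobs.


Sort by due date (EDD order): [(7, 5), (10, 10), (4, 13), (8, 24), (3, 27), (9, 29)]
Compute completion times and tardiness:
  Job 1: p=7, d=5, C=7, tardiness=max(0,7-5)=2
  Job 2: p=10, d=10, C=17, tardiness=max(0,17-10)=7
  Job 3: p=4, d=13, C=21, tardiness=max(0,21-13)=8
  Job 4: p=8, d=24, C=29, tardiness=max(0,29-24)=5
  Job 5: p=3, d=27, C=32, tardiness=max(0,32-27)=5
  Job 6: p=9, d=29, C=41, tardiness=max(0,41-29)=12
Total tardiness = 39

39


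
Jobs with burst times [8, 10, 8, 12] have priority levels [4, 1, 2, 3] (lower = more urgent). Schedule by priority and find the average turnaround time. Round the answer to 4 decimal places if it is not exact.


Sort by priority (ascending = highest first):
Order: [(1, 10), (2, 8), (3, 12), (4, 8)]
Completion times:
  Priority 1, burst=10, C=10
  Priority 2, burst=8, C=18
  Priority 3, burst=12, C=30
  Priority 4, burst=8, C=38
Average turnaround = 96/4 = 24.0

24.0


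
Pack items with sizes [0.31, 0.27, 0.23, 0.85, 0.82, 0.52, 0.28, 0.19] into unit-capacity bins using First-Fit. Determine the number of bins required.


Place items sequentially using First-Fit:
  Item 0.31 -> new Bin 1
  Item 0.27 -> Bin 1 (now 0.58)
  Item 0.23 -> Bin 1 (now 0.81)
  Item 0.85 -> new Bin 2
  Item 0.82 -> new Bin 3
  Item 0.52 -> new Bin 4
  Item 0.28 -> Bin 4 (now 0.8)
  Item 0.19 -> Bin 1 (now 1.0)
Total bins used = 4

4


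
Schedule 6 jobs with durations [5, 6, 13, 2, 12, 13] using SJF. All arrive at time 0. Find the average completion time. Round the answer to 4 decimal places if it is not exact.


SJF order (ascending): [2, 5, 6, 12, 13, 13]
Completion times:
  Job 1: burst=2, C=2
  Job 2: burst=5, C=7
  Job 3: burst=6, C=13
  Job 4: burst=12, C=25
  Job 5: burst=13, C=38
  Job 6: burst=13, C=51
Average completion = 136/6 = 22.6667

22.6667


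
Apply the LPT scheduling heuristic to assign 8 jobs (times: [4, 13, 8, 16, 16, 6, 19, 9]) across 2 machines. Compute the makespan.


Sort jobs in decreasing order (LPT): [19, 16, 16, 13, 9, 8, 6, 4]
Assign each job to the least loaded machine:
  Machine 1: jobs [19, 13, 9, 4], load = 45
  Machine 2: jobs [16, 16, 8, 6], load = 46
Makespan = max load = 46

46


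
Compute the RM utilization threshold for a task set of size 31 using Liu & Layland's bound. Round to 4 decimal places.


Compute 2^(1/31) = 1.0226114356
Subtract 1: 1.0226114356 - 1 = 0.0226114356
Multiply by n: 31 * 0.0226114356 = 0.7009545036
Round to 4 dp: 0.7010

0.7010


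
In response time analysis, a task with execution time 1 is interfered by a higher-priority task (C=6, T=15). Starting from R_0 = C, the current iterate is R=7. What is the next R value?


R_next = C + ceil(R_prev / T_hp) * C_hp
ceil(7 / 15) = ceil(0.4667) = 1
Interference = 1 * 6 = 6
R_next = 1 + 6 = 7
R_next = R_prev, so the iteration has converged (response time = 7).

7


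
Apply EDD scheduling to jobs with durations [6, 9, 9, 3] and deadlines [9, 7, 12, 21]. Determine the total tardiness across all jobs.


Sort by due date (EDD order): [(9, 7), (6, 9), (9, 12), (3, 21)]
Compute completion times and tardiness:
  Job 1: p=9, d=7, C=9, tardiness=max(0,9-7)=2
  Job 2: p=6, d=9, C=15, tardiness=max(0,15-9)=6
  Job 3: p=9, d=12, C=24, tardiness=max(0,24-12)=12
  Job 4: p=3, d=21, C=27, tardiness=max(0,27-21)=6
Total tardiness = 26

26


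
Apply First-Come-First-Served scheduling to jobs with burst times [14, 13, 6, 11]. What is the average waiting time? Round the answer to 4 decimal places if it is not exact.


FCFS order (as given): [14, 13, 6, 11]
Waiting times:
  Job 1: wait = 0
  Job 2: wait = 14
  Job 3: wait = 27
  Job 4: wait = 33
Sum of waiting times = 74
Average waiting time = 74/4 = 18.5

18.5


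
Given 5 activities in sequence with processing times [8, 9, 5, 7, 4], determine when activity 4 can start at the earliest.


Activity 4 starts after activities 1 through 3 complete.
Predecessor durations: [8, 9, 5]
ES = 8 + 9 + 5 = 22

22


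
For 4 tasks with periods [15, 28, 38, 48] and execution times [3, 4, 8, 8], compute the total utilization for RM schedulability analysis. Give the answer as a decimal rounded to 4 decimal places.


Compute individual utilizations (exact fractions):
  Task 1: C/T = 3/15 = 1/5 (approx. 0.2)
  Task 2: C/T = 4/28 = 1/7 (approx. 0.1429)
  Task 3: C/T = 8/38 = 4/19 (approx. 0.2105)
  Task 4: C/T = 8/48 = 1/6 (approx. 0.1667)
Total utilization U = 1/5 + 1/7 + 4/19 + 1/6 = 2873/3990
Rounded to 4 decimal places: U = 0.7201
RM (Liu & Layland) bound for 4 tasks = 0.756828; compare with U = 2873/3990 (approx. 0.720050)
U <= bound, so schedulable by RM sufficient condition.

0.7201


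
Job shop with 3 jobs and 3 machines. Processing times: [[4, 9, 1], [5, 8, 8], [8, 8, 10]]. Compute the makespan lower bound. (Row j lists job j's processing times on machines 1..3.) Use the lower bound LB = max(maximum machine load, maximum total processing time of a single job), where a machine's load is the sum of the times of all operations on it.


Machine loads:
  Machine 1: 4 + 5 + 8 = 17
  Machine 2: 9 + 8 + 8 = 25
  Machine 3: 1 + 8 + 10 = 19
Max machine load = 25
Job totals:
  Job 1: 14
  Job 2: 21
  Job 3: 26
Max job total = 26
Lower bound = max(25, 26) = 26

26


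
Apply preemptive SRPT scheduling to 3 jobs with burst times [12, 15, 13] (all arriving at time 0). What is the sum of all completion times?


Since all jobs arrive at t=0, SRPT equals SPT ordering.
SPT order: [12, 13, 15]
Completion times:
  Job 1: p=12, C=12
  Job 2: p=13, C=25
  Job 3: p=15, C=40
Total completion time = 12 + 25 + 40 = 77

77


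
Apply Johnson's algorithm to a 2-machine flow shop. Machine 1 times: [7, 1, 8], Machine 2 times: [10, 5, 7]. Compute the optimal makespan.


Apply Johnson's rule:
  Group 1 (a <= b): [(2, 1, 5), (1, 7, 10)]
  Group 2 (a > b): [(3, 8, 7)]
Optimal job order: [2, 1, 3]
Schedule:
  Job 2: M1 done at 1, M2 done at 6
  Job 1: M1 done at 8, M2 done at 18
  Job 3: M1 done at 16, M2 done at 25
Makespan = 25

25


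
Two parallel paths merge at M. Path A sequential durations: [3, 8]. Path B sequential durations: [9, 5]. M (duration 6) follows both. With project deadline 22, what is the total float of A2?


Forward pass: ES(A2) = sum of predecessors on chain A = 3
EF = ES + duration = 3 + 8 = 11
Backward pass: LF(M) = deadline = 22; LS(M) = 22 - 6 = 16
LF(A2) = LS(M) - sum(successors on chain A) = 16 - 0 = 16
LS = LF - duration = 16 - 8 = 8
Total float = LS - ES = 8 - 3 = 5

5


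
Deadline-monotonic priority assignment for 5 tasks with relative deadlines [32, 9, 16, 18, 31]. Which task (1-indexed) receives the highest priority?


Sort tasks by relative deadline (ascending):
  Task 2: deadline = 9
  Task 3: deadline = 16
  Task 4: deadline = 18
  Task 5: deadline = 31
  Task 1: deadline = 32
Priority order (highest first): [2, 3, 4, 5, 1]
Highest priority task = 2

2


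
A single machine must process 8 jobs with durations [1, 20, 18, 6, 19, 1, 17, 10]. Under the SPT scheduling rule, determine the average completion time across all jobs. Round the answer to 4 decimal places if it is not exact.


Sort jobs by processing time (SPT order): [1, 1, 6, 10, 17, 18, 19, 20]
Compute completion times sequentially:
  Job 1: processing = 1, completes at 1
  Job 2: processing = 1, completes at 2
  Job 3: processing = 6, completes at 8
  Job 4: processing = 10, completes at 18
  Job 5: processing = 17, completes at 35
  Job 6: processing = 18, completes at 53
  Job 7: processing = 19, completes at 72
  Job 8: processing = 20, completes at 92
Sum of completion times = 281
Average completion time = 281/8 = 35.125

35.125


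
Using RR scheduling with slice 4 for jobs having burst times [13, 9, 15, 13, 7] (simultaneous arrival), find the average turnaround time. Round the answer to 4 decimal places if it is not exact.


Time quantum = 4
Execution trace:
  J1 runs 4 units, time = 4
  J2 runs 4 units, time = 8
  J3 runs 4 units, time = 12
  J4 runs 4 units, time = 16
  J5 runs 4 units, time = 20
  J1 runs 4 units, time = 24
  J2 runs 4 units, time = 28
  J3 runs 4 units, time = 32
  J4 runs 4 units, time = 36
  J5 runs 3 units, time = 39
  J1 runs 4 units, time = 43
  J2 runs 1 units, time = 44
  J3 runs 4 units, time = 48
  J4 runs 4 units, time = 52
  J1 runs 1 units, time = 53
  J3 runs 3 units, time = 56
  J4 runs 1 units, time = 57
Finish times: [53, 44, 56, 57, 39]
Average turnaround = 249/5 = 49.8

49.8


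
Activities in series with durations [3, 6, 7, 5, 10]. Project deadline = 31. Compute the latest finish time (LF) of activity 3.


LF(activity 3) = deadline - sum of successor durations
Successors: activities 4 through 5 with durations [5, 10]
Sum of successor durations = 15
LF = 31 - 15 = 16

16


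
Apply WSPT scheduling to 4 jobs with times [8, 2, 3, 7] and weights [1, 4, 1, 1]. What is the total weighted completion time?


Compute p/w ratios and sort ascending (WSPT): [(2, 4), (3, 1), (7, 1), (8, 1)]
Compute weighted completion times:
  Job (p=2,w=4): C=2, w*C=4*2=8
  Job (p=3,w=1): C=5, w*C=1*5=5
  Job (p=7,w=1): C=12, w*C=1*12=12
  Job (p=8,w=1): C=20, w*C=1*20=20
Total weighted completion time = 45

45


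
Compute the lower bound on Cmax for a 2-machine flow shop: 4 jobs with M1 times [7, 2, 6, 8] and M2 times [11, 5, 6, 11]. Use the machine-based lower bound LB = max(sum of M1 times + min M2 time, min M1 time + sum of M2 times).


LB1 = sum(M1 times) + min(M2 times) = 23 + 5 = 28
LB2 = min(M1 times) + sum(M2 times) = 2 + 33 = 35
Lower bound = max(LB1, LB2) = max(28, 35) = 35

35


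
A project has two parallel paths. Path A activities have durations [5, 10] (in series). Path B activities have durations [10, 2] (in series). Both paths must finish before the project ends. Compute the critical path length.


Path A total = 5 + 10 = 15
Path B total = 10 + 2 = 12
Critical path = longest path = max(15, 12) = 15

15


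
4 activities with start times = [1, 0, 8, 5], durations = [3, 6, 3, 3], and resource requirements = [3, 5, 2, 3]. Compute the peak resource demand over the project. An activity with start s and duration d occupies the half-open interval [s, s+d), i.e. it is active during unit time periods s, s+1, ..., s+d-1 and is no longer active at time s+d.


Each activity i is active on [start_i, start_i + duration_i).
Compute total resource usage per time slot:
  t=0: active resources = [5], total = 5
  t=1: active resources = [3, 5], total = 8
  t=2: active resources = [3, 5], total = 8
  t=3: active resources = [3, 5], total = 8
  t=4: active resources = [5], total = 5
  t=5: active resources = [5, 3], total = 8
  t=6: active resources = [3], total = 3
  t=7: active resources = [3], total = 3
  t=8: active resources = [2], total = 2
  t=9: active resources = [2], total = 2
  t=10: active resources = [2], total = 2
Peak resource demand = 8

8


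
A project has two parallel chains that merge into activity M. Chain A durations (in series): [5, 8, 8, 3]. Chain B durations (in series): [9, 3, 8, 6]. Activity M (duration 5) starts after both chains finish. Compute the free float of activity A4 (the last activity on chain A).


ES(A4) = sum of predecessors on chain A = 21
EF(A4) = ES + duration = 21 + 3 = 24
Successor of A4 is M. ES(M) = max(sum(A), sum(B)) = max(24, 26) = 26
Free float = ES(successor) - EF(current) = 26 - 24 = 2

2


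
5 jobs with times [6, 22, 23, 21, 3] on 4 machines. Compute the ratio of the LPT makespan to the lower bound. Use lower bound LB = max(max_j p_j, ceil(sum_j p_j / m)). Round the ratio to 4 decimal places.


LPT order: [23, 22, 21, 6, 3]
Machine loads after assignment: [23, 22, 21, 9]
LPT makespan = 23
Lower bound = max(max_job, ceil(total/4)) = max(23, 19) = 23
Ratio = 23 / 23 = 1.0

1.0


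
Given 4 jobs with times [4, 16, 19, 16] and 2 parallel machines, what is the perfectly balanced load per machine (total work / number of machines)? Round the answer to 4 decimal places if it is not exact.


Total processing time = 4 + 16 + 19 + 16 = 55
Number of machines = 2
Ideal balanced load = 55 / 2 = 27.5

27.5


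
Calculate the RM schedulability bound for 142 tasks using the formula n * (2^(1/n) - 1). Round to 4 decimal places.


Compute 2^(1/142) = 1.0048932512
Subtract 1: 1.0048932512 - 1 = 0.0048932512
Multiply by n: 142 * 0.0048932512 = 0.6948416704
Round to 4 dp: 0.6948

0.6948


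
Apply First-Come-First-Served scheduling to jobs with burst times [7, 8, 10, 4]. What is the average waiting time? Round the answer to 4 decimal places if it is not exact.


FCFS order (as given): [7, 8, 10, 4]
Waiting times:
  Job 1: wait = 0
  Job 2: wait = 7
  Job 3: wait = 15
  Job 4: wait = 25
Sum of waiting times = 47
Average waiting time = 47/4 = 11.75

11.75


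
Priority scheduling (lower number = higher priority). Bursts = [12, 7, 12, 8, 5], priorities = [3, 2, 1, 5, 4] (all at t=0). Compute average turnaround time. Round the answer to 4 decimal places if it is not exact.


Sort by priority (ascending = highest first):
Order: [(1, 12), (2, 7), (3, 12), (4, 5), (5, 8)]
Completion times:
  Priority 1, burst=12, C=12
  Priority 2, burst=7, C=19
  Priority 3, burst=12, C=31
  Priority 4, burst=5, C=36
  Priority 5, burst=8, C=44
Average turnaround = 142/5 = 28.4

28.4


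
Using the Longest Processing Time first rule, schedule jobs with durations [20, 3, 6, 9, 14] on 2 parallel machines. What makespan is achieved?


Sort jobs in decreasing order (LPT): [20, 14, 9, 6, 3]
Assign each job to the least loaded machine:
  Machine 1: jobs [20, 6], load = 26
  Machine 2: jobs [14, 9, 3], load = 26
Makespan = max load = 26

26


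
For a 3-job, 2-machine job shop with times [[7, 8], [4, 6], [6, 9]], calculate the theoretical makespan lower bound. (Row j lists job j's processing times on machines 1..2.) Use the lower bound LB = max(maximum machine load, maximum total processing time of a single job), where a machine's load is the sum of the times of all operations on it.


Machine loads:
  Machine 1: 7 + 4 + 6 = 17
  Machine 2: 8 + 6 + 9 = 23
Max machine load = 23
Job totals:
  Job 1: 15
  Job 2: 10
  Job 3: 15
Max job total = 15
Lower bound = max(23, 15) = 23

23


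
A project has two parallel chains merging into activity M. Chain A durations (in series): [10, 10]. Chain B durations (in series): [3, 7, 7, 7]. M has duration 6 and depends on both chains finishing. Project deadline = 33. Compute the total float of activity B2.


Forward pass: ES(B2) = sum of predecessors on chain B = 3
EF = ES + duration = 3 + 7 = 10
Backward pass: LF(M) = deadline = 33; LS(M) = 33 - 6 = 27
LF(B2) = LS(M) - sum(successors on chain B) = 27 - 14 = 13
LS = LF - duration = 13 - 7 = 6
Total float = LS - ES = 6 - 3 = 3

3


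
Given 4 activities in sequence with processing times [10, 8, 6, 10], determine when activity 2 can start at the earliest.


Activity 2 starts after activities 1 through 1 complete.
Predecessor durations: [10]
ES = 10 = 10

10


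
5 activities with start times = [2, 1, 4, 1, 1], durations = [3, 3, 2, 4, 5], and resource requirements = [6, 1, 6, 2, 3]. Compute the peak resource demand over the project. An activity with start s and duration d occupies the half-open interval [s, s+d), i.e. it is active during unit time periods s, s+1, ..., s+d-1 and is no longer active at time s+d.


Each activity i is active on [start_i, start_i + duration_i).
Compute total resource usage per time slot:
  t=0: active resources = [], total = 0
  t=1: active resources = [1, 2, 3], total = 6
  t=2: active resources = [6, 1, 2, 3], total = 12
  t=3: active resources = [6, 1, 2, 3], total = 12
  t=4: active resources = [6, 6, 2, 3], total = 17
  t=5: active resources = [6, 3], total = 9
Peak resource demand = 17

17


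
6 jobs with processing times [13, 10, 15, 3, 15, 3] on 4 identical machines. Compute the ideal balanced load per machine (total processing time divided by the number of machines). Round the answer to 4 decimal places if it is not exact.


Total processing time = 13 + 10 + 15 + 3 + 15 + 3 = 59
Number of machines = 4
Ideal balanced load = 59 / 4 = 14.75

14.75


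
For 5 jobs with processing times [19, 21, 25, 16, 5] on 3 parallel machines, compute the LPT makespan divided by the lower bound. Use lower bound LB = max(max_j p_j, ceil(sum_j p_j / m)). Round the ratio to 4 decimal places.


LPT order: [25, 21, 19, 16, 5]
Machine loads after assignment: [25, 26, 35]
LPT makespan = 35
Lower bound = max(max_job, ceil(total/3)) = max(25, 29) = 29
Ratio = 35 / 29 = 1.2069

1.2069


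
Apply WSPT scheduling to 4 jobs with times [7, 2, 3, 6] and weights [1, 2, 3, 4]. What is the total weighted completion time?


Compute p/w ratios and sort ascending (WSPT): [(2, 2), (3, 3), (6, 4), (7, 1)]
Compute weighted completion times:
  Job (p=2,w=2): C=2, w*C=2*2=4
  Job (p=3,w=3): C=5, w*C=3*5=15
  Job (p=6,w=4): C=11, w*C=4*11=44
  Job (p=7,w=1): C=18, w*C=1*18=18
Total weighted completion time = 81

81


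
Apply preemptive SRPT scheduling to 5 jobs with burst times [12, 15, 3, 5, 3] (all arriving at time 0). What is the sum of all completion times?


Since all jobs arrive at t=0, SRPT equals SPT ordering.
SPT order: [3, 3, 5, 12, 15]
Completion times:
  Job 1: p=3, C=3
  Job 2: p=3, C=6
  Job 3: p=5, C=11
  Job 4: p=12, C=23
  Job 5: p=15, C=38
Total completion time = 3 + 6 + 11 + 23 + 38 = 81

81


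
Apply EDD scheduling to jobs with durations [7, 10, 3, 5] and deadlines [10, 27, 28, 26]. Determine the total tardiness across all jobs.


Sort by due date (EDD order): [(7, 10), (5, 26), (10, 27), (3, 28)]
Compute completion times and tardiness:
  Job 1: p=7, d=10, C=7, tardiness=max(0,7-10)=0
  Job 2: p=5, d=26, C=12, tardiness=max(0,12-26)=0
  Job 3: p=10, d=27, C=22, tardiness=max(0,22-27)=0
  Job 4: p=3, d=28, C=25, tardiness=max(0,25-28)=0
Total tardiness = 0

0


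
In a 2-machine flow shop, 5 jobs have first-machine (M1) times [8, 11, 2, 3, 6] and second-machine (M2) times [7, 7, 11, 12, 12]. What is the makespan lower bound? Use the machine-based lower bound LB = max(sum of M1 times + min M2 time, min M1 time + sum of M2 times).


LB1 = sum(M1 times) + min(M2 times) = 30 + 7 = 37
LB2 = min(M1 times) + sum(M2 times) = 2 + 49 = 51
Lower bound = max(LB1, LB2) = max(37, 51) = 51

51


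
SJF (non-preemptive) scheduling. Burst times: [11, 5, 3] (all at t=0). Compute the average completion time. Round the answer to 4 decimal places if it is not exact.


SJF order (ascending): [3, 5, 11]
Completion times:
  Job 1: burst=3, C=3
  Job 2: burst=5, C=8
  Job 3: burst=11, C=19
Average completion = 30/3 = 10.0

10.0


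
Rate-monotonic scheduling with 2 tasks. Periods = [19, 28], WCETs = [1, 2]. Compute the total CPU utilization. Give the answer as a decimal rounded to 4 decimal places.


Compute individual utilizations (exact fractions):
  Task 1: C/T = 1/19 (approx. 0.0526)
  Task 2: C/T = 2/28 = 1/14 (approx. 0.0714)
Total utilization U = 1/19 + 1/14 = 33/266
Rounded to 4 decimal places: U = 0.1241
RM (Liu & Layland) bound for 2 tasks = 0.828427; compare with U = 33/266 (approx. 0.124060)
U <= bound, so schedulable by RM sufficient condition.

0.1241


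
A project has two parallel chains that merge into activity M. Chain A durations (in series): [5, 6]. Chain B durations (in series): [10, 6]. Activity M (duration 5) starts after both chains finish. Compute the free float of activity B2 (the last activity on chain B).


ES(B2) = sum of predecessors on chain B = 10
EF(B2) = ES + duration = 10 + 6 = 16
Successor of B2 is M. ES(M) = max(sum(A), sum(B)) = max(11, 16) = 16
Free float = ES(successor) - EF(current) = 16 - 16 = 0

0


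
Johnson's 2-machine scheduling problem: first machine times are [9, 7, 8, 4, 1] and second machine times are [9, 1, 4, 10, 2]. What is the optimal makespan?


Apply Johnson's rule:
  Group 1 (a <= b): [(5, 1, 2), (4, 4, 10), (1, 9, 9)]
  Group 2 (a > b): [(3, 8, 4), (2, 7, 1)]
Optimal job order: [5, 4, 1, 3, 2]
Schedule:
  Job 5: M1 done at 1, M2 done at 3
  Job 4: M1 done at 5, M2 done at 15
  Job 1: M1 done at 14, M2 done at 24
  Job 3: M1 done at 22, M2 done at 28
  Job 2: M1 done at 29, M2 done at 30
Makespan = 30

30


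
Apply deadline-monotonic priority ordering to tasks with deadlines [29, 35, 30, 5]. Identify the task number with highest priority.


Sort tasks by relative deadline (ascending):
  Task 4: deadline = 5
  Task 1: deadline = 29
  Task 3: deadline = 30
  Task 2: deadline = 35
Priority order (highest first): [4, 1, 3, 2]
Highest priority task = 4

4


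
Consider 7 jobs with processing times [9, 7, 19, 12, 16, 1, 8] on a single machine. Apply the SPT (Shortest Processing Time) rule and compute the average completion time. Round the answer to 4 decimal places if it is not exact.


Sort jobs by processing time (SPT order): [1, 7, 8, 9, 12, 16, 19]
Compute completion times sequentially:
  Job 1: processing = 1, completes at 1
  Job 2: processing = 7, completes at 8
  Job 3: processing = 8, completes at 16
  Job 4: processing = 9, completes at 25
  Job 5: processing = 12, completes at 37
  Job 6: processing = 16, completes at 53
  Job 7: processing = 19, completes at 72
Sum of completion times = 212
Average completion time = 212/7 = 30.2857

30.2857


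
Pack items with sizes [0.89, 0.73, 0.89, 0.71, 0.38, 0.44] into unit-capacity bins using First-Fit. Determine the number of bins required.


Place items sequentially using First-Fit:
  Item 0.89 -> new Bin 1
  Item 0.73 -> new Bin 2
  Item 0.89 -> new Bin 3
  Item 0.71 -> new Bin 4
  Item 0.38 -> new Bin 5
  Item 0.44 -> Bin 5 (now 0.82)
Total bins used = 5

5


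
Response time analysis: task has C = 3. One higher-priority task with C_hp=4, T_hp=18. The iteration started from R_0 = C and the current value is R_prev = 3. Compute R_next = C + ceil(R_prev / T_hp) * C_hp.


R_next = C + ceil(R_prev / T_hp) * C_hp
ceil(3 / 18) = ceil(0.1667) = 1
Interference = 1 * 4 = 4
R_next = 3 + 4 = 7

7


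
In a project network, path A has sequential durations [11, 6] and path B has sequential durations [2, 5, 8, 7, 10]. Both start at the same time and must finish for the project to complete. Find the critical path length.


Path A total = 11 + 6 = 17
Path B total = 2 + 5 + 8 + 7 + 10 = 32
Critical path = longest path = max(17, 32) = 32

32


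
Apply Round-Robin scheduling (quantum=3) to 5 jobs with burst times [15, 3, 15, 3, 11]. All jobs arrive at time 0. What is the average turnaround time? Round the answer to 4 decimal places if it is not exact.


Time quantum = 3
Execution trace:
  J1 runs 3 units, time = 3
  J2 runs 3 units, time = 6
  J3 runs 3 units, time = 9
  J4 runs 3 units, time = 12
  J5 runs 3 units, time = 15
  J1 runs 3 units, time = 18
  J3 runs 3 units, time = 21
  J5 runs 3 units, time = 24
  J1 runs 3 units, time = 27
  J3 runs 3 units, time = 30
  J5 runs 3 units, time = 33
  J1 runs 3 units, time = 36
  J3 runs 3 units, time = 39
  J5 runs 2 units, time = 41
  J1 runs 3 units, time = 44
  J3 runs 3 units, time = 47
Finish times: [44, 6, 47, 12, 41]
Average turnaround = 150/5 = 30.0

30.0


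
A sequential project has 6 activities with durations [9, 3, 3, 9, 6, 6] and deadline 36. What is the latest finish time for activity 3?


LF(activity 3) = deadline - sum of successor durations
Successors: activities 4 through 6 with durations [9, 6, 6]
Sum of successor durations = 21
LF = 36 - 21 = 15

15


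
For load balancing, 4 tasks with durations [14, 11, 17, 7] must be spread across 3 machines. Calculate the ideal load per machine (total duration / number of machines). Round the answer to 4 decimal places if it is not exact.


Total processing time = 14 + 11 + 17 + 7 = 49
Number of machines = 3
Ideal balanced load = 49 / 3 = 16.3333

16.3333


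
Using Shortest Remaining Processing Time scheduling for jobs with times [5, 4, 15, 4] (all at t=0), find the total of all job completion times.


Since all jobs arrive at t=0, SRPT equals SPT ordering.
SPT order: [4, 4, 5, 15]
Completion times:
  Job 1: p=4, C=4
  Job 2: p=4, C=8
  Job 3: p=5, C=13
  Job 4: p=15, C=28
Total completion time = 4 + 8 + 13 + 28 = 53

53
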